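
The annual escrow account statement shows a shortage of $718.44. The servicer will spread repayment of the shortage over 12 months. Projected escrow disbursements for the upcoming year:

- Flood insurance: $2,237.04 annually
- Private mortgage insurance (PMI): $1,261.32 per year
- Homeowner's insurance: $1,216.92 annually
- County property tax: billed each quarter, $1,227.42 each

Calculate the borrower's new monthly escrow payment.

$861.95

Flood insurance = $2,237.04
Private mortgage insurance (PMI) = $1,261.32
Homeowner's insurance = $1,216.92
County property tax = $1,227.42 × 4 = $4,909.68
Yearly total = $2,237.04 + $1,261.32 + $1,216.92 + $4,909.68 = $9,624.96
Per month = $9,624.96 / 12 = $802.08
Shortage per month = $718.44 ÷ 12 = $59.87
New monthly escrow = $802.08 + $59.87 = $861.95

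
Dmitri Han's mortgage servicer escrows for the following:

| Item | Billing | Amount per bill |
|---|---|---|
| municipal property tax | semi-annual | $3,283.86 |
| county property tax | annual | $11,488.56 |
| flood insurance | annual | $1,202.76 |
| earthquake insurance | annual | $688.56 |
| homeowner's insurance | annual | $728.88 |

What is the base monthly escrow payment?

Municipal property tax: $3,283.86 × 2 = $6,567.72 per year
County property tax: $11,488.56 per year
Flood insurance: $1,202.76 per year
Earthquake insurance: $688.56 per year
Homeowner's insurance: $728.88 per year
Combined annual = $6,567.72 + $11,488.56 + $1,202.76 + $688.56 + $728.88 = $20,676.48
Monthly escrow = $20,676.48 / 12 = $1,723.04

$1,723.04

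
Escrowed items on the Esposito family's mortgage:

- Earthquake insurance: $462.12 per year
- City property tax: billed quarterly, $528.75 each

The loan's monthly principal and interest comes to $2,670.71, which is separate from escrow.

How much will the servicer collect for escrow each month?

Earthquake insurance — $462.12 per year
City property tax — $528.75 × 4 = $2,115.00 per year
Annual escrow total = $462.12 + $2,115.00 = $2,577.12
Per month = $2,577.12 / 12 = $214.76

$214.76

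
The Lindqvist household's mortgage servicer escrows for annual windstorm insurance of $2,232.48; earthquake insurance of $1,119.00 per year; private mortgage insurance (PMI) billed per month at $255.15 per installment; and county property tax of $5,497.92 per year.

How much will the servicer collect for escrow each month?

Windstorm insurance — $2,232.48 annually
Earthquake insurance — $1,119.00 annually
Private mortgage insurance (PMI) — $255.15 × 12 = $3,061.80 annually
County property tax — $5,497.92 annually
Yearly total = $2,232.48 + $1,119.00 + $3,061.80 + $5,497.92 = $11,911.20
Monthly = $11,911.20 ÷ 12 = $992.60

$992.60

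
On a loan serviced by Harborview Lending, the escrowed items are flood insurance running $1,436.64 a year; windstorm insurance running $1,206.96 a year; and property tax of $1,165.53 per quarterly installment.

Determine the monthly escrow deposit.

$608.81

Flood insurance = $1,436.64 per year
Windstorm insurance = $1,206.96 per year
Property tax = $1,165.53 × 4 = $4,662.12 per year
Annual escrow total = $1,436.64 + $1,206.96 + $4,662.12 = $7,305.72
Per month = $7,305.72 ÷ 12 = $608.81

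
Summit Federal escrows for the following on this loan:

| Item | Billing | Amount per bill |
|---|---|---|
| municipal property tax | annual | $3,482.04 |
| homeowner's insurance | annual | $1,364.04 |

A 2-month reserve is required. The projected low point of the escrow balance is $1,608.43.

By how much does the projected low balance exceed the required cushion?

$800.75

Municipal property tax — $3,482.04/yr
Homeowner's insurance — $1,364.04/yr
Combined annual = $3,482.04 + $1,364.04 = $4,846.08
Monthly escrow = $4,846.08 ÷ 12 = $403.84
Required cushion = 2 × $403.84 = $807.68
Surplus = $1,608.43 − $807.68 = $800.75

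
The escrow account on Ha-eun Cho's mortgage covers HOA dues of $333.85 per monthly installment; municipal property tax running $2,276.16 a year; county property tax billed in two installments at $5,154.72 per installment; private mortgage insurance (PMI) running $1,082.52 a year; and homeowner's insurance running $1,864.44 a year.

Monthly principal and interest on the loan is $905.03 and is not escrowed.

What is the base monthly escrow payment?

HOA dues = $333.85 × 12 = $4,006.20
Municipal property tax = $2,276.16
County property tax = $5,154.72 × 2 = $10,309.44
Private mortgage insurance (PMI) = $1,082.52
Homeowner's insurance = $1,864.44
Annual escrow total = $19,538.76
Monthly = $19,538.76 / 12 = $1,628.23

$1,628.23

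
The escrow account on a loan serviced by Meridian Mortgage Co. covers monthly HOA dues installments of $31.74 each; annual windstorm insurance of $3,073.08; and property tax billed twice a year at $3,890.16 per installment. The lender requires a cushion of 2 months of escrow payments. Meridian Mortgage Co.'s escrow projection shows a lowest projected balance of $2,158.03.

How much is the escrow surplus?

HOA dues — $31.74 × 12 = $380.88 per year
Windstorm insurance — $3,073.08 per year
Property tax — $3,890.16 × 2 = $7,780.32 per year
Combined annual = $380.88 + $3,073.08 + $7,780.32 = $11,234.28
Per month = $11,234.28 / 12 = $936.19
Required reserve = 2 × $936.19 = $1,872.38
Surplus = $2,158.03 − $1,872.38 = $285.65

$285.65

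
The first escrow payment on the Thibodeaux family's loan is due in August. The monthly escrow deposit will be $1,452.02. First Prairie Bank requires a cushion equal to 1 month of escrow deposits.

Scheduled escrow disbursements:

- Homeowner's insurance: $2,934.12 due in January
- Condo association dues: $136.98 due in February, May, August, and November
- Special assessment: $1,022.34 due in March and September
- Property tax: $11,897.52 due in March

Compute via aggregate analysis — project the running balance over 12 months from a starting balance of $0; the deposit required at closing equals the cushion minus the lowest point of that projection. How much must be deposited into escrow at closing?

$7,123.12

Cushion = 1 × $1,452.02 = $1,452.02
Trial balance (start $0, +$1,452.02 each month, − disbursements):
  Aug: +$1,452.02 − $136.98 → $1,315.04
  Sep: +$1,452.02 − $1,022.34 → $1,744.72
  Oct: +$1,452.02 → $3,196.74
  Nov: +$1,452.02 − $136.98 → $4,511.78
  Dec: +$1,452.02 → $5,963.80
  Jan: +$1,452.02 − $2,934.12 → $4,481.70
  Feb: +$1,452.02 − $136.98 → $5,796.74
  Mar: +$1,452.02 − $12,919.86 → -$5,671.10
  Apr: +$1,452.02 → -$4,219.08
  May: +$1,452.02 − $136.98 → -$2,904.04
  Jun: +$1,452.02 → -$1,452.02
  Jul: +$1,452.02 → $0.00
Lowest trial balance = -$5,671.10 (Mar)
Initial deposit = cushion − low point = $1,452.02 − (-$5,671.10) = $7,123.12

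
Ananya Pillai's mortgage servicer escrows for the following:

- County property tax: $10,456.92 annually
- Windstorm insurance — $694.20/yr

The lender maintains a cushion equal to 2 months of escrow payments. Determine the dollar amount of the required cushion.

County property tax: $10,456.92/yr
Windstorm insurance: $694.20/yr
Total per year = $10,456.92 + $694.20 = $11,151.12
Monthly escrow = $11,151.12 ÷ 12 = $929.26
Required cushion = 2 × $929.26 = $1,858.52

$1,858.52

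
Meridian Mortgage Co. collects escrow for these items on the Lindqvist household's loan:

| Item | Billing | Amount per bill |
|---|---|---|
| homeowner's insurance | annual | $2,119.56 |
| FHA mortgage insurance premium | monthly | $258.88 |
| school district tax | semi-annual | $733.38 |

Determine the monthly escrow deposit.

Homeowner's insurance: $2,119.56 annually
FHA mortgage insurance premium: $258.88 × 12 = $3,106.56 annually
School district tax: $733.38 × 2 = $1,466.76 annually
Yearly total = $2,119.56 + $3,106.56 + $1,466.76 = $6,692.88
Monthly escrow = $6,692.88 ÷ 12 = $557.74

$557.74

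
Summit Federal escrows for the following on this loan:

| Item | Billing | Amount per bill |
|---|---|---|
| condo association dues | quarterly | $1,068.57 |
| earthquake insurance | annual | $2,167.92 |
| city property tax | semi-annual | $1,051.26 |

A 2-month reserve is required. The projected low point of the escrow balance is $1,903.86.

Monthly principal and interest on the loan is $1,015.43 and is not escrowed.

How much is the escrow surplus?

Condo association dues — $1,068.57 × 4 = $4,274.28
Earthquake insurance — $2,167.92
City property tax — $1,051.26 × 2 = $2,102.52
Combined annual = $8,544.72
Base monthly escrow = $8,544.72 / 12 = $712.06
Required reserve = 2 × $712.06 = $1,424.12
Excess over cushion: $1,903.86 − $1,424.12 = $479.74

$479.74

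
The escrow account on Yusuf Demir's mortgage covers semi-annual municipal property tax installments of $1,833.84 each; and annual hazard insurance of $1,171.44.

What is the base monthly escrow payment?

$403.26

Municipal property tax — $1,833.84 × 2 = $3,667.68 annually
Hazard insurance — $1,171.44 annually
Total annual escrow = $3,667.68 + $1,171.44 = $4,839.12
Monthly = $4,839.12 / 12 = $403.26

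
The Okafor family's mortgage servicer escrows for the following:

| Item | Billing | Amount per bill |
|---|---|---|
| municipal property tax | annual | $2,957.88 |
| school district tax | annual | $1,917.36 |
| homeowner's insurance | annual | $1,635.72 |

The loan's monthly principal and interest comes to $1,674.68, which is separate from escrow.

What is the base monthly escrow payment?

$542.58

Municipal property tax — $2,957.88 per year
School district tax — $1,917.36 per year
Homeowner's insurance — $1,635.72 per year
Total annual escrow = $6,510.96
Monthly = $6,510.96 / 12 = $542.58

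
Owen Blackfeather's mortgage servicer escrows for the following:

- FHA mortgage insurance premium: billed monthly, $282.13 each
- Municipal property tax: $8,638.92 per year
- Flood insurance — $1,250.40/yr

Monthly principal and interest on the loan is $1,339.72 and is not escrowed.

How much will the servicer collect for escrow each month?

FHA mortgage insurance premium: $282.13 × 12 = $3,385.56 per year
Municipal property tax: $8,638.92 per year
Flood insurance: $1,250.40 per year
Combined annual = $3,385.56 + $8,638.92 + $1,250.40 = $13,274.88
Monthly escrow = $13,274.88 / 12 = $1,106.24

$1,106.24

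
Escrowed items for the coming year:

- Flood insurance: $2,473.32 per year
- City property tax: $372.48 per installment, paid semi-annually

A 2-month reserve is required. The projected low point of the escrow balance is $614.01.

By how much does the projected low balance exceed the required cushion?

Flood insurance = $2,473.32 per year
City property tax = $372.48 × 2 = $744.96 per year
Total per year = $2,473.32 + $744.96 = $3,218.28
Monthly = $3,218.28 ÷ 12 = $268.19
Cushion = 2 × $268.19 = $536.38
Surplus = $614.01 − $536.38 = $77.63

$77.63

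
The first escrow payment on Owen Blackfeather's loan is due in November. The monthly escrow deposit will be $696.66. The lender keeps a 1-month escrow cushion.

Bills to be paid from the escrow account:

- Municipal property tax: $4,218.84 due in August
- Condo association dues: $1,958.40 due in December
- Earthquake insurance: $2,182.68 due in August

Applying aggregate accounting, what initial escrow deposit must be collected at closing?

Cushion = 1 × $696.66 = $696.66
Trial balance (start $0, +$696.66 each month, − disbursements):
  Nov: +$696.66 → $696.66
  Dec: +$696.66 − $1,958.40 → -$565.08
  Jan: +$696.66 → $131.58
  Feb: +$696.66 → $828.24
  Mar: +$696.66 → $1,524.90
  Apr: +$696.66 → $2,221.56
  May: +$696.66 → $2,918.22
  Jun: +$696.66 → $3,614.88
  Jul: +$696.66 → $4,311.54
  Aug: +$696.66 − $6,401.52 → -$1,393.32
  Sep: +$696.66 → -$696.66
  Oct: +$696.66 → $0.00
Lowest trial balance = -$1,393.32 (Aug)
Initial deposit = cushion − low point = $696.66 − (-$1,393.32) = $2,089.98

$2,089.98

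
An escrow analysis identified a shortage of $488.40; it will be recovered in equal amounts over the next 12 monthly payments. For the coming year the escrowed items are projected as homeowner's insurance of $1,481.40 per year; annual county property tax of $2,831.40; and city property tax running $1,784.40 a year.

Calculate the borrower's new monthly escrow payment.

Homeowner's insurance — $1,481.40
County property tax — $2,831.40
City property tax — $1,784.40
Combined annual = $1,481.40 + $2,831.40 + $1,784.40 = $6,097.20
Base monthly escrow = $6,097.20 ÷ 12 = $508.10
Monthly shortage recovery: $488.40 ÷ 12 = $40.70
New monthly escrow = $508.10 + $40.70 = $548.80

$548.80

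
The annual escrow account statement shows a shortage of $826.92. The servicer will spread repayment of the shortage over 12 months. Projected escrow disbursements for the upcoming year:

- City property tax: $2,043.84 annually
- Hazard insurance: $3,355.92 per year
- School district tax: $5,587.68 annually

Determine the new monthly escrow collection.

City property tax — $2,043.84
Hazard insurance — $3,355.92
School district tax — $5,587.68
Combined annual = $2,043.84 + $3,355.92 + $5,587.68 = $10,987.44
Per month = $10,987.44 / 12 = $915.62
Shortage per month = $826.92 ÷ 12 = $68.91
New monthly escrow = $915.62 + $68.91 = $984.53

$984.53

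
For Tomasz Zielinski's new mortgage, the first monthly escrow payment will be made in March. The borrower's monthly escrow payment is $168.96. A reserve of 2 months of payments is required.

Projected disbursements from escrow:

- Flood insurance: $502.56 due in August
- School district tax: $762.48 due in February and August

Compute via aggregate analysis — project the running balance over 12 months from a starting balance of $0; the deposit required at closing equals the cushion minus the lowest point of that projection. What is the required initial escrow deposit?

Cushion = 2 × $168.96 = $337.92
Trial balance (start $0, +$168.96 each month, − disbursements):
  Mar: +$168.96 → $168.96
  Apr: +$168.96 → $337.92
  May: +$168.96 → $506.88
  Jun: +$168.96 → $675.84
  Jul: +$168.96 → $844.80
  Aug: +$168.96 − $1,265.04 → -$251.28
  Sep: +$168.96 → -$82.32
  Oct: +$168.96 → $86.64
  Nov: +$168.96 → $255.60
  Dec: +$168.96 → $424.56
  Jan: +$168.96 → $593.52
  Feb: +$168.96 − $762.48 → $0.00
Lowest trial balance = -$251.28 (Aug)
Initial deposit = cushion − low point = $337.92 − (-$251.28) = $589.20

$589.20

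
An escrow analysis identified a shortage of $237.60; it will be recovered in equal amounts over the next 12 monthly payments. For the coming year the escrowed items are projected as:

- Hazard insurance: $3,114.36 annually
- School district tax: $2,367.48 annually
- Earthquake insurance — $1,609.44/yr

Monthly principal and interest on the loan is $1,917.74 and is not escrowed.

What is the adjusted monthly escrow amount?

Hazard insurance = $3,114.36
School district tax = $2,367.48
Earthquake insurance = $1,609.44
Yearly total = $3,114.36 + $2,367.48 + $1,609.44 = $7,091.28
Per month = $7,091.28 / 12 = $590.94
Shortage spread = $237.60 / 12 = $19.80/mo
New monthly escrow = $590.94 + $19.80 = $610.74

$610.74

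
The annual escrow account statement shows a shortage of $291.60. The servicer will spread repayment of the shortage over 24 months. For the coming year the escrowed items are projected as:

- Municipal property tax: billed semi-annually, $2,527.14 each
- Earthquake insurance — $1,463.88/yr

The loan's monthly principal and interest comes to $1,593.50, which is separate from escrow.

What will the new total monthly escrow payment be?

Municipal property tax = $2,527.14 × 2 = $5,054.28 annually
Earthquake insurance = $1,463.88 annually
Total annual escrow = $5,054.28 + $1,463.88 = $6,518.16
Monthly escrow = $6,518.16 ÷ 12 = $543.18
Monthly shortage recovery: $291.60 / 24 = $12.15
Adjusted monthly = $543.18 + $12.15 = $555.33

$555.33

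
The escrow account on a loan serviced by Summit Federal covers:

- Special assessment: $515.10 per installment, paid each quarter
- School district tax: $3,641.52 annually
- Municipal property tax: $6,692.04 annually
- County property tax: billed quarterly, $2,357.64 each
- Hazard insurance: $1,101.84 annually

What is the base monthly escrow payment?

$1,910.53

Special assessment: $515.10 × 4 = $2,060.40 annually
School district tax: $3,641.52 annually
Municipal property tax: $6,692.04 annually
County property tax: $2,357.64 × 4 = $9,430.56 annually
Hazard insurance: $1,101.84 annually
Annual escrow total = $2,060.40 + $3,641.52 + $6,692.04 + $9,430.56 + $1,101.84 = $22,926.36
Monthly = $22,926.36 ÷ 12 = $1,910.53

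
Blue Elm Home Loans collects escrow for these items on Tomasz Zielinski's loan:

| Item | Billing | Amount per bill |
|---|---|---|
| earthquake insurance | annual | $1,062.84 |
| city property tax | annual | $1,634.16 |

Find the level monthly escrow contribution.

Earthquake insurance — $1,062.84 per year
City property tax — $1,634.16 per year
Annual escrow total = $1,062.84 + $1,634.16 = $2,697.00
Per month = $2,697.00 ÷ 12 = $224.75

$224.75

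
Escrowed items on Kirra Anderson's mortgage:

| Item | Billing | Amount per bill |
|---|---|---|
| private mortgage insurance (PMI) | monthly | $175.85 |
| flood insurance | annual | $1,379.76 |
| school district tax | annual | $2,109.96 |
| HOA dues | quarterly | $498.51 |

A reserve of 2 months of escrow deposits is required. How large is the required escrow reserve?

$1,265.66

Private mortgage insurance (PMI) — $175.85 × 12 = $2,110.20 annually
Flood insurance — $1,379.76 annually
School district tax — $2,109.96 annually
HOA dues — $498.51 × 4 = $1,994.04 annually
Annual escrow total = $7,593.96
Monthly escrow = $7,593.96 / 12 = $632.83
Required cushion = 2 × $632.83 = $1,265.66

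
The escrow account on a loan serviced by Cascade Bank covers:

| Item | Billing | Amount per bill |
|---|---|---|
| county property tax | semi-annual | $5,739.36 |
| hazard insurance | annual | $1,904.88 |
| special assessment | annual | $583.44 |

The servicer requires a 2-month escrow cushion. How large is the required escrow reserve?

County property tax — $5,739.36 × 2 = $11,478.72/yr
Hazard insurance — $1,904.88/yr
Special assessment — $583.44/yr
Yearly total = $11,478.72 + $1,904.88 + $583.44 = $13,967.04
Monthly escrow = $13,967.04 / 12 = $1,163.92
Reserve = 2 × $1,163.92 = $2,327.84

$2,327.84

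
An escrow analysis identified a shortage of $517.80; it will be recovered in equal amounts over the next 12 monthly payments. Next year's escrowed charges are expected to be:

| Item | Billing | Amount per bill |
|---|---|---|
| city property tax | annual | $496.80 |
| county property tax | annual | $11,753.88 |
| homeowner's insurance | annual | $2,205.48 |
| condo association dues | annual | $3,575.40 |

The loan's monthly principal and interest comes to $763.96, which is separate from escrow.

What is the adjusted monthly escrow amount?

City property tax: $496.80 annually
County property tax: $11,753.88 annually
Homeowner's insurance: $2,205.48 annually
Condo association dues: $3,575.40 annually
Yearly total = $18,031.56
Monthly = $18,031.56 / 12 = $1,502.63
Shortage per month = $517.80 ÷ 12 = $43.15
New monthly escrow = $1,502.63 + $43.15 = $1,545.78

$1,545.78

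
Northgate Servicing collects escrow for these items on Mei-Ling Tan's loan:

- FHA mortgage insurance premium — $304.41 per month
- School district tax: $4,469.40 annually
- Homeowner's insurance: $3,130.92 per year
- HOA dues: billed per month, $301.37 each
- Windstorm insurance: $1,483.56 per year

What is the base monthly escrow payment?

FHA mortgage insurance premium = $304.41 × 12 = $3,652.92/yr
School district tax = $4,469.40/yr
Homeowner's insurance = $3,130.92/yr
HOA dues = $301.37 × 12 = $3,616.44/yr
Windstorm insurance = $1,483.56/yr
Total per year = $16,353.24
Monthly = $16,353.24 / 12 = $1,362.77

$1,362.77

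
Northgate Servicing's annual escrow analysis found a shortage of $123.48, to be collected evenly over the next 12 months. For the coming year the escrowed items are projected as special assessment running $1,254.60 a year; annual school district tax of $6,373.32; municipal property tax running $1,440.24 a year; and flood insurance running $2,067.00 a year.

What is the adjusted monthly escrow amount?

$938.22

Special assessment = $1,254.60 per year
School district tax = $6,373.32 per year
Municipal property tax = $1,440.24 per year
Flood insurance = $2,067.00 per year
Total annual escrow = $11,135.16
Base monthly escrow = $11,135.16 ÷ 12 = $927.93
Shortage spread = $123.48 ÷ 12 = $10.29/mo
Adjusted monthly = $927.93 + $10.29 = $938.22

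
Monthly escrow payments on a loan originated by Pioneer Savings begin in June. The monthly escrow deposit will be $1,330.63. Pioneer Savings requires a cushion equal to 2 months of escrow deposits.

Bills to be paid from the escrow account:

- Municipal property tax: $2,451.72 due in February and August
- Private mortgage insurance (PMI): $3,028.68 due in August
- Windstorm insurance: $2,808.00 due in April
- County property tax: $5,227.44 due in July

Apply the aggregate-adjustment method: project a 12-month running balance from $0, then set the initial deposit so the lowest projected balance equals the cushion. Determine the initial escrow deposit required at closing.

Cushion = 2 × $1,330.63 = $2,661.26
Trial balance (start $0, +$1,330.63 each month, − disbursements):
  Jun: +$1,330.63 → $1,330.63
  Jul: +$1,330.63 − $5,227.44 → -$2,566.18
  Aug: +$1,330.63 − $5,480.40 → -$6,715.95
  Sep: +$1,330.63 → -$5,385.32
  Oct: +$1,330.63 → -$4,054.69
  Nov: +$1,330.63 → -$2,724.06
  Dec: +$1,330.63 → -$1,393.43
  Jan: +$1,330.63 → -$62.80
  Feb: +$1,330.63 − $2,451.72 → -$1,183.89
  Mar: +$1,330.63 → $146.74
  Apr: +$1,330.63 − $2,808.00 → -$1,330.63
  May: +$1,330.63 → $0.00
Lowest trial balance = -$6,715.95 (Aug)
Initial deposit = cushion − low point = $2,661.26 − (-$6,715.95) = $9,377.21

$9,377.21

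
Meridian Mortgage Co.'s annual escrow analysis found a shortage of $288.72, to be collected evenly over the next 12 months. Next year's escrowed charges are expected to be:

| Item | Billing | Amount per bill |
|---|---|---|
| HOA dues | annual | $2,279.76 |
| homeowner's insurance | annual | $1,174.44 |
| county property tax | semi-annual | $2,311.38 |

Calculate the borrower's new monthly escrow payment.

HOA dues: $2,279.76 per year
Homeowner's insurance: $1,174.44 per year
County property tax: $2,311.38 × 2 = $4,622.76 per year
Combined annual = $2,279.76 + $1,174.44 + $4,622.76 = $8,076.96
Monthly escrow = $8,076.96 / 12 = $673.08
Shortage spread = $288.72 / 12 = $24.06/mo
New monthly escrow = $673.08 + $24.06 = $697.14

$697.14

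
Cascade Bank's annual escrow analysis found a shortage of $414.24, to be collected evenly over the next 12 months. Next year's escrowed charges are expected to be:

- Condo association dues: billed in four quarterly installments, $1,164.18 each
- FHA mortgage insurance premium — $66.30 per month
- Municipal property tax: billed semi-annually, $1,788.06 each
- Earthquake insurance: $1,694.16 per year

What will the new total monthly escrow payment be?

$928.07

Condo association dues: $1,164.18 × 4 = $4,656.72 per year
FHA mortgage insurance premium: $66.30 × 12 = $795.60 per year
Municipal property tax: $1,788.06 × 2 = $3,576.12 per year
Earthquake insurance: $1,694.16 per year
Yearly total = $4,656.72 + $795.60 + $3,576.12 + $1,694.16 = $10,722.60
Per month = $10,722.60 / 12 = $893.55
Shortage per month = $414.24 ÷ 12 = $34.52
New monthly escrow = $893.55 + $34.52 = $928.07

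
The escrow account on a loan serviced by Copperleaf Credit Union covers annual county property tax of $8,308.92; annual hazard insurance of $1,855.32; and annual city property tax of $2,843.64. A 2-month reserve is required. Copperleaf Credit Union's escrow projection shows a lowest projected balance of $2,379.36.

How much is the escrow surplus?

County property tax = $8,308.92
Hazard insurance = $1,855.32
City property tax = $2,843.64
Total per year = $8,308.92 + $1,855.32 + $2,843.64 = $13,007.88
Monthly escrow = $13,007.88 / 12 = $1,083.99
Required reserve = 2 × $1,083.99 = $2,167.98
Surplus = $2,379.36 − $2,167.98 = $211.38

$211.38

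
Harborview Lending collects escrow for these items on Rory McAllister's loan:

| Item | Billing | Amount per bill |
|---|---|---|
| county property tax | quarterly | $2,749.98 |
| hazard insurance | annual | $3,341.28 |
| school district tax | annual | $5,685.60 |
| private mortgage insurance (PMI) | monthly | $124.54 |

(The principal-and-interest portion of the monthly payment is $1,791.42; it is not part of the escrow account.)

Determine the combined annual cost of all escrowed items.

$21,521.28

County property tax = $2,749.98 × 4 = $10,999.92
Hazard insurance = $3,341.28
School district tax = $5,685.60
Private mortgage insurance (PMI) = $124.54 × 12 = $1,494.48
Annual escrow total = $10,999.92 + $3,341.28 + $5,685.60 + $1,494.48 = $21,521.28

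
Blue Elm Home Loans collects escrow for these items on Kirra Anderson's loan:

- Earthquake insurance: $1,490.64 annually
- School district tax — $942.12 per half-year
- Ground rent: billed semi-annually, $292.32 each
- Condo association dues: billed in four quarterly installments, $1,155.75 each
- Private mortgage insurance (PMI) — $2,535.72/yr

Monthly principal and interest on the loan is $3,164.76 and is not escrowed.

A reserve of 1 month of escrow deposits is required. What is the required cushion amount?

$926.52

Earthquake insurance: $1,490.64 per year
School district tax: $942.12 × 2 = $1,884.24 per year
Ground rent: $292.32 × 2 = $584.64 per year
Condo association dues: $1,155.75 × 4 = $4,623.00 per year
Private mortgage insurance (PMI): $2,535.72 per year
Total per year = $1,490.64 + $1,884.24 + $584.64 + $4,623.00 + $2,535.72 = $11,118.24
Base monthly escrow = $11,118.24 ÷ 12 = $926.52
Cushion = 1 × $926.52 = $926.52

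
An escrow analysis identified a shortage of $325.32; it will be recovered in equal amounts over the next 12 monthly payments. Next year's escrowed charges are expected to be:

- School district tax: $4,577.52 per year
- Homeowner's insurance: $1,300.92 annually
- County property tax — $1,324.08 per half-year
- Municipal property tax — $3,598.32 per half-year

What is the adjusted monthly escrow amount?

School district tax = $4,577.52 annually
Homeowner's insurance = $1,300.92 annually
County property tax = $1,324.08 × 2 = $2,648.16 annually
Municipal property tax = $3,598.32 × 2 = $7,196.64 annually
Total per year = $4,577.52 + $1,300.92 + $2,648.16 + $7,196.64 = $15,723.24
Monthly = $15,723.24 ÷ 12 = $1,310.27
Shortage per month = $325.32 ÷ 12 = $27.11
New monthly escrow = $1,310.27 + $27.11 = $1,337.38

$1,337.38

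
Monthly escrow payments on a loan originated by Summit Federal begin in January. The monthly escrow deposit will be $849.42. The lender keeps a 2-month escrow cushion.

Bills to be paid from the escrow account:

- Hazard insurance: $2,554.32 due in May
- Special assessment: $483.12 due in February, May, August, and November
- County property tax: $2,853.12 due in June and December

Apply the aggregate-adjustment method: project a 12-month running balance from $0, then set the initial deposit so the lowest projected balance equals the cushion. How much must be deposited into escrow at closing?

Cushion = 2 × $849.42 = $1,698.84
Trial balance (start $0, +$849.42 each month, − disbursements):
  Jan: +$849.42 → $849.42
  Feb: +$849.42 − $483.12 → $1,215.72
  Mar: +$849.42 → $2,065.14
  Apr: +$849.42 → $2,914.56
  May: +$849.42 − $3,037.44 → $726.54
  Jun: +$849.42 − $2,853.12 → -$1,277.16
  Jul: +$849.42 → -$427.74
  Aug: +$849.42 − $483.12 → -$61.44
  Sep: +$849.42 → $787.98
  Oct: +$849.42 → $1,637.40
  Nov: +$849.42 − $483.12 → $2,003.70
  Dec: +$849.42 − $2,853.12 → $0.00
Lowest trial balance = -$1,277.16 (Jun)
Initial deposit = cushion − low point = $1,698.84 − (-$1,277.16) = $2,976.00

$2,976.00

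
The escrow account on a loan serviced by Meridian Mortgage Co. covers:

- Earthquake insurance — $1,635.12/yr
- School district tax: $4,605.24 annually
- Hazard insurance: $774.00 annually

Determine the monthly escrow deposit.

Earthquake insurance — $1,635.12 per year
School district tax — $4,605.24 per year
Hazard insurance — $774.00 per year
Total per year = $1,635.12 + $4,605.24 + $774.00 = $7,014.36
Monthly escrow = $7,014.36 ÷ 12 = $584.53

$584.53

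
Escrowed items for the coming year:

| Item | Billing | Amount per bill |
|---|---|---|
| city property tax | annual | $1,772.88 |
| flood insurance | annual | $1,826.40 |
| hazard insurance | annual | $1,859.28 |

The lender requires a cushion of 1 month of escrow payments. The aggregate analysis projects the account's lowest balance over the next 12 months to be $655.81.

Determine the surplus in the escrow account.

$200.93

City property tax — $1,772.88 per year
Flood insurance — $1,826.40 per year
Hazard insurance — $1,859.28 per year
Total per year = $1,772.88 + $1,826.40 + $1,859.28 = $5,458.56
Per month = $5,458.56 / 12 = $454.88
Required reserve = 1 × $454.88 = $454.88
Excess over cushion: $655.81 − $454.88 = $200.93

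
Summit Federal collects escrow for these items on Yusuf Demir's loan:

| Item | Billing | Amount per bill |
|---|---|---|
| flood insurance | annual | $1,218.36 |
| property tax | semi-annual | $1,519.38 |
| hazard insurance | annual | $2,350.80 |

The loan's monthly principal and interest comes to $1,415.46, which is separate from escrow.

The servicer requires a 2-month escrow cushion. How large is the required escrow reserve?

Flood insurance = $1,218.36 annually
Property tax = $1,519.38 × 2 = $3,038.76 annually
Hazard insurance = $2,350.80 annually
Annual escrow total = $1,218.36 + $3,038.76 + $2,350.80 = $6,607.92
Monthly = $6,607.92 ÷ 12 = $550.66
Required cushion = 2 × $550.66 = $1,101.32

$1,101.32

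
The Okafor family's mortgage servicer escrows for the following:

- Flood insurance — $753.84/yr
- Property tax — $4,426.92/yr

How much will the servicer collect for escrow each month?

$431.73

Flood insurance — $753.84 per year
Property tax — $4,426.92 per year
Annual escrow total = $753.84 + $4,426.92 = $5,180.76
Monthly escrow = $5,180.76 ÷ 12 = $431.73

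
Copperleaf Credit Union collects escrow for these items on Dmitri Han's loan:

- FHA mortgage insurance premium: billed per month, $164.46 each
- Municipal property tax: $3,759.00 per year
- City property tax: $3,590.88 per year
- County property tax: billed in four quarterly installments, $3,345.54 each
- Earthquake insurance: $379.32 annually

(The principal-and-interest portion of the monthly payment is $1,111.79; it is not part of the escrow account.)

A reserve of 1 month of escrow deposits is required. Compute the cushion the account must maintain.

$1,923.74

FHA mortgage insurance premium = $164.46 × 12 = $1,973.52 annually
Municipal property tax = $3,759.00 annually
City property tax = $3,590.88 annually
County property tax = $3,345.54 × 4 = $13,382.16 annually
Earthquake insurance = $379.32 annually
Total annual escrow = $1,973.52 + $3,759.00 + $3,590.88 + $13,382.16 + $379.32 = $23,084.88
Base monthly escrow = $23,084.88 ÷ 12 = $1,923.74
Cushion = 1 × $1,923.74 = $1,923.74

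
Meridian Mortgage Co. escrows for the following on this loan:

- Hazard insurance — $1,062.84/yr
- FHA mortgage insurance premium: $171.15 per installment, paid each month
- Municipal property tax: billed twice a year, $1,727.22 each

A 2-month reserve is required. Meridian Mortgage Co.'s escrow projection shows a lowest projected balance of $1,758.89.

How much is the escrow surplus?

Hazard insurance — $1,062.84 annually
FHA mortgage insurance premium — $171.15 × 12 = $2,053.80 annually
Municipal property tax — $1,727.22 × 2 = $3,454.44 annually
Combined annual = $6,571.08
Base monthly escrow = $6,571.08 / 12 = $547.59
Cushion = 2 × $547.59 = $1,095.18
Excess over cushion: $1,758.89 − $1,095.18 = $663.71

$663.71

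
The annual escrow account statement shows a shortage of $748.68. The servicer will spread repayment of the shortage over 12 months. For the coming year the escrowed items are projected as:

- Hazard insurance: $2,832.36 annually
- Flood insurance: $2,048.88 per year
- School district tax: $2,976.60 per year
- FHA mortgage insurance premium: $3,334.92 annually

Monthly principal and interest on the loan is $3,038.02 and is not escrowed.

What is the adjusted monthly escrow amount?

Hazard insurance: $2,832.36 annually
Flood insurance: $2,048.88 annually
School district tax: $2,976.60 annually
FHA mortgage insurance premium: $3,334.92 annually
Combined annual = $11,192.76
Per month = $11,192.76 ÷ 12 = $932.73
Shortage spread = $748.68 / 12 = $62.39/mo
Adjusted monthly = $932.73 + $62.39 = $995.12

$995.12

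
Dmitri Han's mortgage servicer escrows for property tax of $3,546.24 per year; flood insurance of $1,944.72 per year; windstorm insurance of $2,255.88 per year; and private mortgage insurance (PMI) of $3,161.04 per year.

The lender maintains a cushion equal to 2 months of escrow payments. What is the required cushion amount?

Property tax — $3,546.24
Flood insurance — $1,944.72
Windstorm insurance — $2,255.88
Private mortgage insurance (PMI) — $3,161.04
Annual escrow total = $3,546.24 + $1,944.72 + $2,255.88 + $3,161.04 = $10,907.88
Monthly = $10,907.88 ÷ 12 = $908.99
Cushion = 2 × $908.99 = $1,817.98

$1,817.98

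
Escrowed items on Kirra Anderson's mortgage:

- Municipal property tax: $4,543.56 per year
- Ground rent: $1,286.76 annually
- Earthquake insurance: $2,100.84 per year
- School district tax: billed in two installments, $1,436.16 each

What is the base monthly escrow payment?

$900.29

Municipal property tax: $4,543.56 per year
Ground rent: $1,286.76 per year
Earthquake insurance: $2,100.84 per year
School district tax: $1,436.16 × 2 = $2,872.32 per year
Annual escrow total = $10,803.48
Base monthly escrow = $10,803.48 ÷ 12 = $900.29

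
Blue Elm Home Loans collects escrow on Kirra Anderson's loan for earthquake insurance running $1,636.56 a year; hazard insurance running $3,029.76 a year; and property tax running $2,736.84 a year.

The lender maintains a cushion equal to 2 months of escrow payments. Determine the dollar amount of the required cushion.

Earthquake insurance — $1,636.56/yr
Hazard insurance — $3,029.76/yr
Property tax — $2,736.84/yr
Combined annual = $7,403.16
Monthly = $7,403.16 / 12 = $616.93
Reserve = 2 × $616.93 = $1,233.86

$1,233.86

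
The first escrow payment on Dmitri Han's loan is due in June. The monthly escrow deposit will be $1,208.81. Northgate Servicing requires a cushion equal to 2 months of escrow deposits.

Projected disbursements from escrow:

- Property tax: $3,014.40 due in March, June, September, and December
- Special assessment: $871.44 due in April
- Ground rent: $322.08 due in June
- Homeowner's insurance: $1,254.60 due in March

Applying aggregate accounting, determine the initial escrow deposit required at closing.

Cushion = 2 × $1,208.81 = $2,417.62
Trial balance (start $0, +$1,208.81 each month, − disbursements):
  Jun: +$1,208.81 − $3,336.48 → -$2,127.67
  Jul: +$1,208.81 → -$918.86
  Aug: +$1,208.81 → $289.95
  Sep: +$1,208.81 − $3,014.40 → -$1,515.64
  Oct: +$1,208.81 → -$306.83
  Nov: +$1,208.81 → $901.98
  Dec: +$1,208.81 − $3,014.40 → -$903.61
  Jan: +$1,208.81 → $305.20
  Feb: +$1,208.81 → $1,514.01
  Mar: +$1,208.81 − $4,269.00 → -$1,546.18
  Apr: +$1,208.81 − $871.44 → -$1,208.81
  May: +$1,208.81 → $0.00
Lowest trial balance = -$2,127.67 (Jun)
Initial deposit = cushion − low point = $2,417.62 − (-$2,127.67) = $4,545.29

$4,545.29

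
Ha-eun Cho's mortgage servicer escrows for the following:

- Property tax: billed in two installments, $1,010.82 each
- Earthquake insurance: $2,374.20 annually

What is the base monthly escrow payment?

$366.32

Property tax = $1,010.82 × 2 = $2,021.64/yr
Earthquake insurance = $2,374.20/yr
Combined annual = $2,021.64 + $2,374.20 = $4,395.84
Base monthly escrow = $4,395.84 / 12 = $366.32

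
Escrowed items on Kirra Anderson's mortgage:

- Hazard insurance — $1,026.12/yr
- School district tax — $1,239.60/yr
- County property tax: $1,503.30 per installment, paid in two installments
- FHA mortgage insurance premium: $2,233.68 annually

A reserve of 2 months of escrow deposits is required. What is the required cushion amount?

Hazard insurance: $1,026.12 annually
School district tax: $1,239.60 annually
County property tax: $1,503.30 × 2 = $3,006.60 annually
FHA mortgage insurance premium: $2,233.68 annually
Total per year = $1,026.12 + $1,239.60 + $3,006.60 + $2,233.68 = $7,506.00
Base monthly escrow = $7,506.00 / 12 = $625.50
Reserve = 2 × $625.50 = $1,251.00

$1,251.00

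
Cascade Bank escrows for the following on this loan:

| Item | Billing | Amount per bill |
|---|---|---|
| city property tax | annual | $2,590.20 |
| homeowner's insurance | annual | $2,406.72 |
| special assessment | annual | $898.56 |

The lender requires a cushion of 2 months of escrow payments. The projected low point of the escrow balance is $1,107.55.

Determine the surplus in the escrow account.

$124.97

City property tax — $2,590.20/yr
Homeowner's insurance — $2,406.72/yr
Special assessment — $898.56/yr
Total per year = $2,590.20 + $2,406.72 + $898.56 = $5,895.48
Monthly escrow = $5,895.48 / 12 = $491.29
Required cushion = 2 × $491.29 = $982.58
Surplus = $1,107.55 − $982.58 = $124.97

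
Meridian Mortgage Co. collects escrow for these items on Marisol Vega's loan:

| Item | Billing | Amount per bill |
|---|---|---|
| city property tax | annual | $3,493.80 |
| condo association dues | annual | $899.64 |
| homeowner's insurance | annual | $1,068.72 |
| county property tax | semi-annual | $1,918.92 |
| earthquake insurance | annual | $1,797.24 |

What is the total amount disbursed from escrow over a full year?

$11,097.24

City property tax = $3,493.80 annually
Condo association dues = $899.64 annually
Homeowner's insurance = $1,068.72 annually
County property tax = $1,918.92 × 2 = $3,837.84 annually
Earthquake insurance = $1,797.24 annually
Total annual escrow = $11,097.24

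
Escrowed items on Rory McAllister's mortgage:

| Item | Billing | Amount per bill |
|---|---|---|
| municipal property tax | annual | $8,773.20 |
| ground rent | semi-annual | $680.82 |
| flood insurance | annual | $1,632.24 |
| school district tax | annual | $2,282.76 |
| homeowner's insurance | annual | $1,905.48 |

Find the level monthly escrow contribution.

$1,329.61

Municipal property tax: $8,773.20 annually
Ground rent: $680.82 × 2 = $1,361.64 annually
Flood insurance: $1,632.24 annually
School district tax: $2,282.76 annually
Homeowner's insurance: $1,905.48 annually
Annual escrow total = $8,773.20 + $1,361.64 + $1,632.24 + $2,282.76 + $1,905.48 = $15,955.32
Base monthly escrow = $15,955.32 ÷ 12 = $1,329.61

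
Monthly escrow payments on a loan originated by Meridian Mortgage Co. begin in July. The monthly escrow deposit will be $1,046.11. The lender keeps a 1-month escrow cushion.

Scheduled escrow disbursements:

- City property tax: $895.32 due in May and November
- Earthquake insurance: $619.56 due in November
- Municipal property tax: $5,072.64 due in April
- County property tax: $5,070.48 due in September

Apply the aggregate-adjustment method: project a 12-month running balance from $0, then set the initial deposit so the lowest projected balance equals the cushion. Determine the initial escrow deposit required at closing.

Cushion = 1 × $1,046.11 = $1,046.11
Trial balance (start $0, +$1,046.11 each month, − disbursements):
  Jul: +$1,046.11 → $1,046.11
  Aug: +$1,046.11 → $2,092.22
  Sep: +$1,046.11 − $5,070.48 → -$1,932.15
  Oct: +$1,046.11 → -$886.04
  Nov: +$1,046.11 − $1,514.88 → -$1,354.81
  Dec: +$1,046.11 → -$308.70
  Jan: +$1,046.11 → $737.41
  Feb: +$1,046.11 → $1,783.52
  Mar: +$1,046.11 → $2,829.63
  Apr: +$1,046.11 − $5,072.64 → -$1,196.90
  May: +$1,046.11 − $895.32 → -$1,046.11
  Jun: +$1,046.11 → $0.00
Lowest trial balance = -$1,932.15 (Sep)
Initial deposit = cushion − low point = $1,046.11 − (-$1,932.15) = $2,978.26

$2,978.26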